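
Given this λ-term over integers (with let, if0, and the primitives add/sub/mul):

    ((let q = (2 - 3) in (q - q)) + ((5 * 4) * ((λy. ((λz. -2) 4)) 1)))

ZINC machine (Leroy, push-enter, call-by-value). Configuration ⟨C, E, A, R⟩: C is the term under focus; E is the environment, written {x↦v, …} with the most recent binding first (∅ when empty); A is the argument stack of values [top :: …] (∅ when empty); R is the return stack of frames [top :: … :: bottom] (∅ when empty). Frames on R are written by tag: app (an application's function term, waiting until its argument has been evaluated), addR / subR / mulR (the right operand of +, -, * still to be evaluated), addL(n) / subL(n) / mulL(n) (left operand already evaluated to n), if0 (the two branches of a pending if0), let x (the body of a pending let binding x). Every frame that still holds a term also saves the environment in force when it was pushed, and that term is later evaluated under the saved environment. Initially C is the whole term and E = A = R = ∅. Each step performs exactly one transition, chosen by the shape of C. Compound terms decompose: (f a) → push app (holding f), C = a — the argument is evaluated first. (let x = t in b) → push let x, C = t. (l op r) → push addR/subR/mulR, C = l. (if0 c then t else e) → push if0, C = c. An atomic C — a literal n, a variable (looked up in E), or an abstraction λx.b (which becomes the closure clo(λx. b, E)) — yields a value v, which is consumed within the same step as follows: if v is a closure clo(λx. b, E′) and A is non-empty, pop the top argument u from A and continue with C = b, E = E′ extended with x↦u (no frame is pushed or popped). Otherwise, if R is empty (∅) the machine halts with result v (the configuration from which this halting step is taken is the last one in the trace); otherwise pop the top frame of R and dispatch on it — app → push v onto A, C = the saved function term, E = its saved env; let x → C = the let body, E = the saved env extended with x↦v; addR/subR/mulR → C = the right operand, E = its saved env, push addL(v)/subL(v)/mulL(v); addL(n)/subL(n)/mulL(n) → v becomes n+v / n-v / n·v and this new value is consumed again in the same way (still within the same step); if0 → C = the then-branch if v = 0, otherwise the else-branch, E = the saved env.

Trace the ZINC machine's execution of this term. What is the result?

Answer: -40

Execution trace:
t=0: ⟨C=((let q = (2 - 3) in (q - q)) + ((5 * 4) * ((λy. ((λz. -2) 4)) 1))); E=∅; A=∅; R=∅⟩
t=1: ⟨C=(let q = (2 - 3) in (q - q)); E=∅; A=∅; R=[addR]⟩
t=2: ⟨C=(2 - 3); E=∅; A=∅; R=[let q :: addR]⟩
t=3: ⟨C=2; E=∅; A=∅; R=[subR :: let q :: addR]⟩
t=4: ⟨C=3; E=∅; A=∅; R=[subL(2) :: let q :: addR]⟩
t=5: ⟨C=(q - q); E={q↦-1}; A=∅; R=[addR]⟩
t=6: ⟨C=q; E={q↦-1}; A=∅; R=[subR :: addR]⟩
t=7: ⟨C=q; E={q↦-1}; A=∅; R=[subL(-1) :: addR]⟩
t=8: ⟨C=((5 * 4) * ((λy. ((λz. -2) 4)) 1)); E=∅; A=∅; R=[addL(0)]⟩
t=9: ⟨C=(5 * 4); E=∅; A=∅; R=[mulR :: addL(0)]⟩
t=10: ⟨C=5; E=∅; A=∅; R=[mulR :: mulR :: addL(0)]⟩
t=11: ⟨C=4; E=∅; A=∅; R=[mulL(5) :: mulR :: addL(0)]⟩
t=12: ⟨C=((λy. ((λz. -2) 4)) 1); E=∅; A=∅; R=[mulL(20) :: addL(0)]⟩
t=13: ⟨C=1; E=∅; A=∅; R=[app :: mulL(20) :: addL(0)]⟩
t=14: ⟨C=(λy. ((λz. -2) 4)); E=∅; A=[1]; R=[mulL(20) :: addL(0)]⟩
t=15: ⟨C=((λz. -2) 4); E={y↦1}; A=∅; R=[mulL(20) :: addL(0)]⟩
t=16: ⟨C=4; E={y↦1}; A=∅; R=[app :: mulL(20) :: addL(0)]⟩
t=17: ⟨C=(λz. -2); E={y↦1}; A=[4]; R=[mulL(20) :: addL(0)]⟩
t=18: ⟨C=-2; E={z↦4, y↦1}; A=∅; R=[mulL(20) :: addL(0)]⟩
→ final value -40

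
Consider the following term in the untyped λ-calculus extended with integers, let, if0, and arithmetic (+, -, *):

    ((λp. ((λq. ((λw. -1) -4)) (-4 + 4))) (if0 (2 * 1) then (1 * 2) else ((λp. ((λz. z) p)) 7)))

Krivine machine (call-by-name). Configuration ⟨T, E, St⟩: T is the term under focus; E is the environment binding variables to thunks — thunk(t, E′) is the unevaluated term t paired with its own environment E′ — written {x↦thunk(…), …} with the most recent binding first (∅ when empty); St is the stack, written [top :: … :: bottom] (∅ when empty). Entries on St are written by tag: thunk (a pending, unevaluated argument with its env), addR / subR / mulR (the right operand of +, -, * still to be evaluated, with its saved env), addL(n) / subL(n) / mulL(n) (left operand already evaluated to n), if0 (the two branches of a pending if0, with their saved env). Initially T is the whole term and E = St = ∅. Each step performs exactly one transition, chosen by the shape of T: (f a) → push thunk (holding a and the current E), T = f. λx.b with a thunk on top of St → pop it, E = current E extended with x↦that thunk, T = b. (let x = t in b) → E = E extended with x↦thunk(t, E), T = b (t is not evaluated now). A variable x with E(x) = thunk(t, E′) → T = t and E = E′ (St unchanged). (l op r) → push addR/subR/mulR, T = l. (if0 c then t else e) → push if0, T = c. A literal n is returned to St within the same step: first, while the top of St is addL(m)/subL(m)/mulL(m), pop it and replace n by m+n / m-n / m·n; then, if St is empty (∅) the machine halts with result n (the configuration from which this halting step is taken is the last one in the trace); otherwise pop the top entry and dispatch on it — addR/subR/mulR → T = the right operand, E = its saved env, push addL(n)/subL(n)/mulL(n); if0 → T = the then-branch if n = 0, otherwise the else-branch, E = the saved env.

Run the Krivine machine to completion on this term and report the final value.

Answer: -1

Execution trace:
0. ⟨T=((λp. ((λq. ((λw. -1) -4)) (-4 + 4))) (if0 (2 * 1) then (1 * 2) else ((λp. ((λz. z) p)) 7))); E=∅; St=∅⟩
1. ⟨T=(λp. ((λq. ((λw. -1) -4)) (-4 + 4))); E=∅; St=[thunk]⟩
2. ⟨T=((λq. ((λw. -1) -4)) (-4 + 4)); E={p↦thunk((if0 (2 * 1) then (1 * 2) else ((λp. ((λz. z) p)) 7)), ∅)}; St=∅⟩
3. ⟨T=(λq. ((λw. -1) -4)); E={p↦thunk((if0 (2 * 1) then (1 * 2) else ((λp. ((λz. z) p)) 7)), ∅)}; St=[thunk]⟩
4. ⟨T=((λw. -1) -4); E={q↦thunk((-4 + 4), {p↦thunk((if0 (2 * 1) then (1 * 2) else ((λp. ((λz. z) p)) 7)), ∅)}), p↦thunk((if0 (2 * 1) then (1 * 2) else ((λp. ((λz. z) p)) 7)), ∅)}; St=∅⟩
5. ⟨T=(λw. -1); E={q↦thunk((-4 + 4), {p↦thunk((if0 (2 * 1) then (1 * 2) else ((λp. ((λz. z) p)) 7)), ∅)}), p↦thunk((if0 (2 * 1) then (1 * 2) else ((λp. ((λz. z) p)) 7)), ∅)}; St=[thunk]⟩
6. ⟨T=-1; E={w↦thunk(-4, {q↦thunk((-4 + 4), {p↦thunk((if0 (2 * 1) then (1 * 2) else ((λp. ((λz. z) p)) 7)), ∅)}), p↦thunk((if0 (2 * 1) then (1 * 2) else ((λp. ((λz. z) p)) 7)), ∅)}), q↦thunk((-4 + 4), {p↦thunk((if0 (2 * 1) then (1 * 2) else ((λp. ((λz. z) p)) 7)), ∅)}), p↦thunk((if0 (2 * 1) then (1 * 2) else ((λp. ((λz. z) p)) 7)), ∅)}; St=∅⟩
→ final value -1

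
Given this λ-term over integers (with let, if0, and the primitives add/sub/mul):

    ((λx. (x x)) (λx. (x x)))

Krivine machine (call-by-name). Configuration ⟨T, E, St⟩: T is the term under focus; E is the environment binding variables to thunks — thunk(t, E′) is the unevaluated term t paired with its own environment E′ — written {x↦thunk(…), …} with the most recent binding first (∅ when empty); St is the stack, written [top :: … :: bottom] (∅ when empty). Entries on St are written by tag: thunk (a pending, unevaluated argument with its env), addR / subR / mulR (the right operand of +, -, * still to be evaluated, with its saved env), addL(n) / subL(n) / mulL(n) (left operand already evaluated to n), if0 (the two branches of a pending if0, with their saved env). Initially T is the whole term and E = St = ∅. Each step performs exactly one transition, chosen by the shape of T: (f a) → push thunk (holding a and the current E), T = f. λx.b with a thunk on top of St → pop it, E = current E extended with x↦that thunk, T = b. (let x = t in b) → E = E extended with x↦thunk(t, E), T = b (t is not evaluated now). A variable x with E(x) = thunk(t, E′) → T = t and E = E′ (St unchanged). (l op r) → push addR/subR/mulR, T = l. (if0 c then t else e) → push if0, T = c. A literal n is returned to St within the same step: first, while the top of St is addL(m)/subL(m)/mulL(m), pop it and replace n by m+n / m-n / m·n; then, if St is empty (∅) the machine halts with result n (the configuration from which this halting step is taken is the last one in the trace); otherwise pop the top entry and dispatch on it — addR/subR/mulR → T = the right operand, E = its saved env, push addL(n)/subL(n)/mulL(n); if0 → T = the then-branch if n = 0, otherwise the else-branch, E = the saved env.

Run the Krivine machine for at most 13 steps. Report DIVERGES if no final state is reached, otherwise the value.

t=0: ⟨T=((λx. (x x)) (λx. (x x))); E=∅; St=∅⟩
t=1: ⟨T=(λx. (x x)); E=∅; St=[thunk]⟩
t=2: ⟨T=(x x); E={x↦thunk((λx. (x x)), ∅)}; St=∅⟩
t=3: ⟨T=x; E={x↦thunk((λx. (x x)), ∅)}; St=[thunk]⟩
t=4: ⟨T=(λx. (x x)); E=∅; St=[thunk]⟩
t=5: ⟨T=(x x); E={x↦thunk(x, {x↦thunk((λx. (x x)), ∅)})}; St=∅⟩
t=6: ⟨T=x; E={x↦thunk(x, {x↦thunk((λx. (x x)), ∅)})}; St=[thunk]⟩
t=7: ⟨T=x; E={x↦thunk((λx. (x x)), ∅)}; St=[thunk]⟩
t=8: ⟨T=(λx. (x x)); E=∅; St=[thunk]⟩
t=9: ⟨T=(x x); E={x↦thunk(x, {x↦thunk(x, {x↦thunk((λx. (x x)), ∅)})})}; St=∅⟩
t=10: ⟨T=x; E={x↦thunk(x, {x↦thunk(x, {x↦thunk((λx. (x x)), ∅)})})}; St=[thunk]⟩
t=11: ⟨T=x; E={x↦thunk(x, {x↦thunk((λx. (x x)), ∅)})}; St=[thunk]⟩
t=12: ⟨T=x; E={x↦thunk((λx. (x x)), ∅)}; St=[thunk]⟩
t=13: ⟨T=(λx. (x x)); E=∅; St=[thunk]⟩
→ 13 transitions taken and the configuration is still not final: no result within 13 steps

Answer: DIVERGES (no final state within 13 steps)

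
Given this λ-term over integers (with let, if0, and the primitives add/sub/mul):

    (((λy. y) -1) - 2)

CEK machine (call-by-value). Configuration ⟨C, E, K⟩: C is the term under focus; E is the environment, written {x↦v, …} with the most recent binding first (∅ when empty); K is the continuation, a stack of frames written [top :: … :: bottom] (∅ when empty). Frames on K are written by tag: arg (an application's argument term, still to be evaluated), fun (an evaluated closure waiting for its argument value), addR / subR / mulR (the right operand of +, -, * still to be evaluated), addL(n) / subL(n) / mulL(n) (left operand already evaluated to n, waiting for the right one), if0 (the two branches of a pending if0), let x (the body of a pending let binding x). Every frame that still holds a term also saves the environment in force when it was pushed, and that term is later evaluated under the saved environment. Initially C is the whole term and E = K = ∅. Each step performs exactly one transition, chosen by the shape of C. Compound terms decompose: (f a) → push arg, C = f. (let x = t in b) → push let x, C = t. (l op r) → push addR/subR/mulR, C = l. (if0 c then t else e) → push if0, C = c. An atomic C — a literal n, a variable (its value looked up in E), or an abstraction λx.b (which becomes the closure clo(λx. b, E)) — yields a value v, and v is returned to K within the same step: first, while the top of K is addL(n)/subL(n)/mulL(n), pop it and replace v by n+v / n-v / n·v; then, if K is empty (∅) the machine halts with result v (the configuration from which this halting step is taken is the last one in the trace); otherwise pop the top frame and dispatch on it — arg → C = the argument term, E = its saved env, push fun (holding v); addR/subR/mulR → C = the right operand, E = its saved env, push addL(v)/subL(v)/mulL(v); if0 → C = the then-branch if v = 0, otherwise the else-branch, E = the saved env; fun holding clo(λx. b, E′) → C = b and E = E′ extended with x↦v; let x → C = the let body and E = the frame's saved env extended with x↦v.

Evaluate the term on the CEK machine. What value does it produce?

Answer: -3

Derivation:
step 0: [C=(((λy. y) -1) - 2) | E=∅ | K=∅]
step 1: [C=((λy. y) -1) | E=∅ | K=[subR]]
step 2: [C=(λy. y) | E=∅ | K=[arg :: subR]]
step 3: [C=-1 | E=∅ | K=[fun :: subR]]
step 4: [C=y | E={y↦-1} | K=[subR]]
step 5: [C=2 | E=∅ | K=[subL(-1)]]
→ final value -3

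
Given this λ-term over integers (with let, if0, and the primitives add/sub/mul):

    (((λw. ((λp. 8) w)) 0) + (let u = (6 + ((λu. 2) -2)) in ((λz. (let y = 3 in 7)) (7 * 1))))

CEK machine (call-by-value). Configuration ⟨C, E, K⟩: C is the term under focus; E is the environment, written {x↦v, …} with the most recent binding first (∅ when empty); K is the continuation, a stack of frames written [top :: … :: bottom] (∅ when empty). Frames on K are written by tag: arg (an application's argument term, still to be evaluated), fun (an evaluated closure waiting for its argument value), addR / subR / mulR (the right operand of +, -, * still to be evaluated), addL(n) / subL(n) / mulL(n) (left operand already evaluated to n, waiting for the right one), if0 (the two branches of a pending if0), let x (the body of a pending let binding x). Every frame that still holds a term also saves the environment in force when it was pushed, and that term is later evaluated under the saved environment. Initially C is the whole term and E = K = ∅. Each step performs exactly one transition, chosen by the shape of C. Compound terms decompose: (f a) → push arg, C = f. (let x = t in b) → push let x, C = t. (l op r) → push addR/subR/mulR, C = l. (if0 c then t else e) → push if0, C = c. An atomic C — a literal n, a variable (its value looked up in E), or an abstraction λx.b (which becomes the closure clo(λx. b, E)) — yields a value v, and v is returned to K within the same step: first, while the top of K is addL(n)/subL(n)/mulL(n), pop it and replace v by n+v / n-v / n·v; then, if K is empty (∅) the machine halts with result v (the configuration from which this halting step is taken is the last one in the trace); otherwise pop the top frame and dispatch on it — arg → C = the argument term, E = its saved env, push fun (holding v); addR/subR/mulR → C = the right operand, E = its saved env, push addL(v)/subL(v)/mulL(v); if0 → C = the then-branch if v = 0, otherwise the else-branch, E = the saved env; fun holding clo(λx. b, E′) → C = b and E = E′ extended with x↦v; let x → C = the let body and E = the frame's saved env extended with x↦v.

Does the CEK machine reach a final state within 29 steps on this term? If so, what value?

[0] ⟨C=(((λw. ((λp. 8) w)) 0) + (let u = (6 + ((λu. 2) -2)) in ((λz. (let y = 3 in 7)) (7 * 1)))); E=∅; K=∅⟩
[1] ⟨C=((λw. ((λp. 8) w)) 0); E=∅; K=[addR]⟩
[2] ⟨C=(λw. ((λp. 8) w)); E=∅; K=[arg :: addR]⟩
[3] ⟨C=0; E=∅; K=[fun :: addR]⟩
[4] ⟨C=((λp. 8) w); E={w↦0}; K=[addR]⟩
[5] ⟨C=(λp. 8); E={w↦0}; K=[arg :: addR]⟩
[6] ⟨C=w; E={w↦0}; K=[fun :: addR]⟩
[7] ⟨C=8; E={p↦0, w↦0}; K=[addR]⟩
[8] ⟨C=(let u = (6 + ((λu. 2) -2)) in ((λz. (let y = 3 in 7)) (7 * 1))); E=∅; K=[addL(8)]⟩
[9] ⟨C=(6 + ((λu. 2) -2)); E=∅; K=[let u :: addL(8)]⟩
[10] ⟨C=6; E=∅; K=[addR :: let u :: addL(8)]⟩
[11] ⟨C=((λu. 2) -2); E=∅; K=[addL(6) :: let u :: addL(8)]⟩
[12] ⟨C=(λu. 2); E=∅; K=[arg :: addL(6) :: let u :: addL(8)]⟩
[13] ⟨C=-2; E=∅; K=[fun :: addL(6) :: let u :: addL(8)]⟩
[14] ⟨C=2; E={u↦-2}; K=[addL(6) :: let u :: addL(8)]⟩
[15] ⟨C=((λz. (let y = 3 in 7)) (7 * 1)); E={u↦8}; K=[addL(8)]⟩
[16] ⟨C=(λz. (let y = 3 in 7)); E={u↦8}; K=[arg :: addL(8)]⟩
[17] ⟨C=(7 * 1); E={u↦8}; K=[fun :: addL(8)]⟩
[18] ⟨C=7; E={u↦8}; K=[mulR :: fun :: addL(8)]⟩
[19] ⟨C=1; E={u↦8}; K=[mulL(7) :: fun :: addL(8)]⟩
[20] ⟨C=(let y = 3 in 7); E={z↦7, u↦8}; K=[addL(8)]⟩
[21] ⟨C=3; E={z↦7, u↦8}; K=[let y :: addL(8)]⟩
[22] ⟨C=7; E={y↦3, z↦7, u↦8}; K=[addL(8)]⟩
→ final value 15

Answer: 15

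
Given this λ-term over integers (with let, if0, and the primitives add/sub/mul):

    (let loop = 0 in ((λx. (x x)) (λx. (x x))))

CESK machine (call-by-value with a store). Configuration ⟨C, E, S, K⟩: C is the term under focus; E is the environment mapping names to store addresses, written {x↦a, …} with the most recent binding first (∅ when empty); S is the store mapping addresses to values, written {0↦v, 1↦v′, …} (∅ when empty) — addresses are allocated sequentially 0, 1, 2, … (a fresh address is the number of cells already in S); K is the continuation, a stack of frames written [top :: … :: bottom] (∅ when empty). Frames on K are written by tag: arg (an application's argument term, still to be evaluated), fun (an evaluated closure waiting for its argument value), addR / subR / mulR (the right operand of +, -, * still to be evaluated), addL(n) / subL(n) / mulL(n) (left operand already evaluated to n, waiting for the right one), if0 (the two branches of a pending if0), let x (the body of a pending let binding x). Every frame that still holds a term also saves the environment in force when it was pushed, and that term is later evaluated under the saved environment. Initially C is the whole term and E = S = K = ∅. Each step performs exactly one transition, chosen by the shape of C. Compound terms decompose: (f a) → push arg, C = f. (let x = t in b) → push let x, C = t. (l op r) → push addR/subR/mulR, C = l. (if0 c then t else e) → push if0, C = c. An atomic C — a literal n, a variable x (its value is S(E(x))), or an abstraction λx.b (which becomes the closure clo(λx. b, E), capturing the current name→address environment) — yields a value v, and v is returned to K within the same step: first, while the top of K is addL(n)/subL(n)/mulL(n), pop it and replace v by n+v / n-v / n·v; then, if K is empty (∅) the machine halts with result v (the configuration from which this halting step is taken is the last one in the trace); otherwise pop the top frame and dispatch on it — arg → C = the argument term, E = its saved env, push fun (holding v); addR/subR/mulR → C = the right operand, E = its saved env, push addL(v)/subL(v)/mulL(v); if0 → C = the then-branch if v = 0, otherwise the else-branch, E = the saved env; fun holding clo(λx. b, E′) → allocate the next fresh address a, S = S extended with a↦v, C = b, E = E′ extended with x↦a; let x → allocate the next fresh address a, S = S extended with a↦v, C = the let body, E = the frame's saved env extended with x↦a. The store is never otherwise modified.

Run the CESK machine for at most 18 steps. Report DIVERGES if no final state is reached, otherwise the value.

Answer: DIVERGES (no final state within 18 steps)

Execution trace:
[0] <C=(let loop = 0 in ((λx. (x x)) (λx. (x x)))), E=∅, S=∅, K=∅>
[1] <C=0, E=∅, S=∅, K=[let loop]>
[2] <C=((λx. (x x)) (λx. (x x))), E={loop↦0}, S={0↦0}, K=∅>
[3] <C=(λx. (x x)), E={loop↦0}, S={0↦0}, K=[arg]>
[4] <C=(λx. (x x)), E={loop↦0}, S={0↦0}, K=[fun]>
[5] <C=(x x), E={x↦1, loop↦0}, S={0↦0, 1↦clo(λx. (x x), {loop↦0})}, K=∅>
[6] <C=x, E={x↦1, loop↦0}, S={0↦0, 1↦clo(λx. (x x), {loop↦0})}, K=[arg]>
[7] <C=x, E={x↦1, loop↦0}, S={0↦0, 1↦clo(λx. (x x), {loop↦0})}, K=[fun]>
[8] <C=(x x), E={x↦2, loop↦0}, S={0↦0, 1↦clo(λx. (x x), {loop↦0}), 2↦clo(λx. (x x), {loop↦0})}, K=∅>
[9] <C=x, E={x↦2, loop↦0}, S={0↦0, 1↦clo(λx. (x x), {loop↦0}), 2↦clo(λx. (x x), {loop↦0})}, K=[arg]>
[10] <C=x, E={x↦2, loop↦0}, S={0↦0, 1↦clo(λx. (x x), {loop↦0}), 2↦clo(λx. (x x), {loop↦0})}, K=[fun]>
[11] <C=(x x), E={x↦3, loop↦0}, S={0↦0, 1↦clo(λx. (x x), {loop↦0}), 2↦clo(λx. (x x), {loop↦0}), 3↦clo(λx. (x x), {loop↦0})}, K=∅>
[12] <C=x, E={x↦3, loop↦0}, S={0↦0, 1↦clo(λx. (x x), {loop↦0}), 2↦clo(λx. (x x), {loop↦0}), 3↦clo(λx. (x x), {loop↦0})}, K=[arg]>
[13] <C=x, E={x↦3, loop↦0}, S={0↦0, 1↦clo(λx. (x x), {loop↦0}), 2↦clo(λx. (x x), {loop↦0}), 3↦clo(λx. (x x), {loop↦0})}, K=[fun]>
[14] <C=(x x), E={x↦4, loop↦0}, S={0↦0, 1↦clo(λx. (x x), {loop↦0}), 2↦clo(λx. (x x), {loop↦0}), 3↦clo(λx. (x x), {loop↦0}), 4↦clo(λx. (x x), {loop↦0})}, K=∅>
[15] <C=x, E={x↦4, loop↦0}, S={0↦0, 1↦clo(λx. (x x), {loop↦0}), 2↦clo(λx. (x x), {loop↦0}), 3↦clo(λx. (x x), {loop↦0}), 4↦clo(λx. (x x), {loop↦0})}, K=[arg]>
[16] <C=x, E={x↦4, loop↦0}, S={0↦0, 1↦clo(λx. (x x), {loop↦0}), 2↦clo(λx. (x x), {loop↦0}), 3↦clo(λx. (x x), {loop↦0}), 4↦clo(λx. (x x), {loop↦0})}, K=[fun]>
[17] <C=(x x), E={x↦5, loop↦0}, S={0↦0, 1↦clo(λx. (x x), {loop↦0}), 2↦clo(λx. (x x), {loop↦0}), 3↦clo(λx. (x x), {loop↦0}), 4↦clo(λx. (x x), {loop↦0}), 5↦clo(λx. (x x), {loop↦0})}, K=∅>
[18] <C=x, E={x↦5, loop↦0}, S={0↦0, 1↦clo(λx. (x x), {loop↦0}), 2↦clo(λx. (x x), {loop↦0}), 3↦clo(λx. (x x), {loop↦0}), 4↦clo(λx. (x x), {loop↦0}), 5↦clo(λx. (x x), {loop↦0})}, K=[arg]>
→ 18 transitions taken and the configuration is still not final: no result within 18 steps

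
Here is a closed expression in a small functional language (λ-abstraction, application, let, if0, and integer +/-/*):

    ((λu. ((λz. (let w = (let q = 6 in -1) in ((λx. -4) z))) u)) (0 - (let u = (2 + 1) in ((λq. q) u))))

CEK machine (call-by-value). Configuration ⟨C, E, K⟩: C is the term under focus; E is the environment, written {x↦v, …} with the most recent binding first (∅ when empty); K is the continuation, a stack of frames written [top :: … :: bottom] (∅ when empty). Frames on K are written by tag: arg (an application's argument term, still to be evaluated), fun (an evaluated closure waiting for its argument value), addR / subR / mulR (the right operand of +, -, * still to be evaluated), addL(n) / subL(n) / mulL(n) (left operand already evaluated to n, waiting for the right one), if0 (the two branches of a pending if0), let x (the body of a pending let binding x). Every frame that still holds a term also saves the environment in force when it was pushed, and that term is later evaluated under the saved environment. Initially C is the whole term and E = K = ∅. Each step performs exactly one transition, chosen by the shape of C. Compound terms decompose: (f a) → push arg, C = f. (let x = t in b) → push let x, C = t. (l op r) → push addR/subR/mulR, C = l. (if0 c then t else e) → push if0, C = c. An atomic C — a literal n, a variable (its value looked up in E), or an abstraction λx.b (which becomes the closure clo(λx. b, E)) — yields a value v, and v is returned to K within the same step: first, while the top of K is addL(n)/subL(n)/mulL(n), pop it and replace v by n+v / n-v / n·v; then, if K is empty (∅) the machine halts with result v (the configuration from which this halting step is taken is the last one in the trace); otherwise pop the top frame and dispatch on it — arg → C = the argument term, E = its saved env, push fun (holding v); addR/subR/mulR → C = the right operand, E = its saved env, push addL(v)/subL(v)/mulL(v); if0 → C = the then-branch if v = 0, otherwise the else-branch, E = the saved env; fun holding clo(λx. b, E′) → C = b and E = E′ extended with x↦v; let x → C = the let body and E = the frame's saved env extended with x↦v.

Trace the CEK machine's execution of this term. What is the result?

0. <C=((λu. ((λz. (let w = (let q = 6 in -1) in ((λx. -4) z))) u)) (0 - (let u = (2 + 1) in ((λq. q) u)))), E=∅, K=∅>
1. <C=(λu. ((λz. (let w = (let q = 6 in -1) in ((λx. -4) z))) u)), E=∅, K=[arg]>
2. <C=(0 - (let u = (2 + 1) in ((λq. q) u))), E=∅, K=[fun]>
3. <C=0, E=∅, K=[subR :: fun]>
4. <C=(let u = (2 + 1) in ((λq. q) u)), E=∅, K=[subL(0) :: fun]>
5. <C=(2 + 1), E=∅, K=[let u :: subL(0) :: fun]>
6. <C=2, E=∅, K=[addR :: let u :: subL(0) :: fun]>
7. <C=1, E=∅, K=[addL(2) :: let u :: subL(0) :: fun]>
8. <C=((λq. q) u), E={u↦3}, K=[subL(0) :: fun]>
9. <C=(λq. q), E={u↦3}, K=[arg :: subL(0) :: fun]>
10. <C=u, E={u↦3}, K=[fun :: subL(0) :: fun]>
11. <C=q, E={q↦3, u↦3}, K=[subL(0) :: fun]>
12. <C=((λz. (let w = (let q = 6 in -1) in ((λx. -4) z))) u), E={u↦-3}, K=∅>
13. <C=(λz. (let w = (let q = 6 in -1) in ((λx. -4) z))), E={u↦-3}, K=[arg]>
14. <C=u, E={u↦-3}, K=[fun]>
15. <C=(let w = (let q = 6 in -1) in ((λx. -4) z)), E={z↦-3, u↦-3}, K=∅>
16. <C=(let q = 6 in -1), E={z↦-3, u↦-3}, K=[let w]>
17. <C=6, E={z↦-3, u↦-3}, K=[let q :: let w]>
18. <C=-1, E={q↦6, z↦-3, u↦-3}, K=[let w]>
19. <C=((λx. -4) z), E={w↦-1, z↦-3, u↦-3}, K=∅>
20. <C=(λx. -4), E={w↦-1, z↦-3, u↦-3}, K=[arg]>
21. <C=z, E={w↦-1, z↦-3, u↦-3}, K=[fun]>
22. <C=-4, E={x↦-3, w↦-1, z↦-3, u↦-3}, K=∅>
→ final value -4

Answer: -4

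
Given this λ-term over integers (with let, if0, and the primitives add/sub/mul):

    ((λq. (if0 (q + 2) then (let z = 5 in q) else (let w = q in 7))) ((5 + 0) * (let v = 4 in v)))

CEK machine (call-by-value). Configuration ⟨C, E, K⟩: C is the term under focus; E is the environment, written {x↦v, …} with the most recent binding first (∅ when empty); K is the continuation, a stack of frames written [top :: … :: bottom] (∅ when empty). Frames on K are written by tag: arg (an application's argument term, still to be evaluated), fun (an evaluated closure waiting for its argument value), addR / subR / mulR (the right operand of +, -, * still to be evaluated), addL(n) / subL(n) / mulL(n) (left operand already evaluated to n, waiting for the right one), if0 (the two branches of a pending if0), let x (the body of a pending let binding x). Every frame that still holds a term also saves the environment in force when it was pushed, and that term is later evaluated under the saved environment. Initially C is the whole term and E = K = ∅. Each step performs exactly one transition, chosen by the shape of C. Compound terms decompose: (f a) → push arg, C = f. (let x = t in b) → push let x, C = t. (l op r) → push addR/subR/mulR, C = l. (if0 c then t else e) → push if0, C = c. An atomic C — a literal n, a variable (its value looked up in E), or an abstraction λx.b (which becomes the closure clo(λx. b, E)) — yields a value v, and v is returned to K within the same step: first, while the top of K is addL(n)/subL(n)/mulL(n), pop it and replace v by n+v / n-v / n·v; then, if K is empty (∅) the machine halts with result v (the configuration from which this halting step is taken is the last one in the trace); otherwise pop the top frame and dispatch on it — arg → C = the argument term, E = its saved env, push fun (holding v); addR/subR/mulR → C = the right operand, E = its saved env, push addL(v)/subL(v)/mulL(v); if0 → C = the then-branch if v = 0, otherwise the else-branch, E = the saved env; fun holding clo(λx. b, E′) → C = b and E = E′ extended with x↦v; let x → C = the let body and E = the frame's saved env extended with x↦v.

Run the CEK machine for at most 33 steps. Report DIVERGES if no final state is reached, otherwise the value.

Answer: 7

Machine steps:
0. ⟨C=((λq. (if0 (q + 2) then (let z = 5 in q) else (let w = q in 7))) ((5 + 0) * (let v = 4 in v))); E=∅; K=∅⟩
1. ⟨C=(λq. (if0 (q + 2) then (let z = 5 in q) else (let w = q in 7))); E=∅; K=[arg]⟩
2. ⟨C=((5 + 0) * (let v = 4 in v)); E=∅; K=[fun]⟩
3. ⟨C=(5 + 0); E=∅; K=[mulR :: fun]⟩
4. ⟨C=5; E=∅; K=[addR :: mulR :: fun]⟩
5. ⟨C=0; E=∅; K=[addL(5) :: mulR :: fun]⟩
6. ⟨C=(let v = 4 in v); E=∅; K=[mulL(5) :: fun]⟩
7. ⟨C=4; E=∅; K=[let v :: mulL(5) :: fun]⟩
8. ⟨C=v; E={v↦4}; K=[mulL(5) :: fun]⟩
9. ⟨C=(if0 (q + 2) then (let z = 5 in q) else (let w = q in 7)); E={q↦20}; K=∅⟩
10. ⟨C=(q + 2); E={q↦20}; K=[if0]⟩
11. ⟨C=q; E={q↦20}; K=[addR :: if0]⟩
12. ⟨C=2; E={q↦20}; K=[addL(20) :: if0]⟩
13. ⟨C=(let w = q in 7); E={q↦20}; K=∅⟩
14. ⟨C=q; E={q↦20}; K=[let w]⟩
15. ⟨C=7; E={w↦20, q↦20}; K=∅⟩
→ final value 7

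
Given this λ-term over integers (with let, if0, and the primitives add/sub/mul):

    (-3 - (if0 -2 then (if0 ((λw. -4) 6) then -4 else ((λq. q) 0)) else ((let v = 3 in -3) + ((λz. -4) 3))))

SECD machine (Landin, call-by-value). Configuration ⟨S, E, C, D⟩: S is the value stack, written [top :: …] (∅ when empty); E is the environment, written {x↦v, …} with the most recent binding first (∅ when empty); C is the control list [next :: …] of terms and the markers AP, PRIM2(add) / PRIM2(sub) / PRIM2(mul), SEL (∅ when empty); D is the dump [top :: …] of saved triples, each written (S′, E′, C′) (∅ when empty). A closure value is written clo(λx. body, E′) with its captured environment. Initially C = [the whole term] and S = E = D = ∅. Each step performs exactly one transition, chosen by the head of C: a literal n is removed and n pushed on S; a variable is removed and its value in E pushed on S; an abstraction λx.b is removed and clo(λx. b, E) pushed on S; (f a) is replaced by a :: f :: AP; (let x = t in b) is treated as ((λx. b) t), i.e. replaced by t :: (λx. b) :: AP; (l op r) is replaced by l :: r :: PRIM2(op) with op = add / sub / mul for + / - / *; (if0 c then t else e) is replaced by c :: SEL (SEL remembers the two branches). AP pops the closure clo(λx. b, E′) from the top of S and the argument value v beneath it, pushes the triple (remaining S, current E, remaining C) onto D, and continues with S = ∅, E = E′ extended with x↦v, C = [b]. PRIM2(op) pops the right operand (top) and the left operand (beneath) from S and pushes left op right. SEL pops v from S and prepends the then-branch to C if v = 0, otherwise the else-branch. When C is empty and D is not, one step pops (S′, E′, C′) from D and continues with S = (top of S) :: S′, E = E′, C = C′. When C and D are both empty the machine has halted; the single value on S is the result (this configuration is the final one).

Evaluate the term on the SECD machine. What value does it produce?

[0] <S=∅, E=∅, C=[(-3 - (if0 -2 then (if0 ((λw. -4) 6) then -4 else ((λq. q) 0)) else ((let v = 3 in -3) + ((λz. -4) 3))))], D=∅>
[1] <S=∅, E=∅, C=[-3 :: (if0 -2 then (if0 ((λw. -4) 6) then -4 else ((λq. q) 0)) else ((let v = 3 in -3) + ((λz. -4) 3))) :: PRIM2(sub)], D=∅>
[2] <S=[-3], E=∅, C=[(if0 -2 then (if0 ((λw. -4) 6) then -4 else ((λq. q) 0)) else ((let v = 3 in -3) + ((λz. -4) 3))) :: PRIM2(sub)], D=∅>
[3] <S=[-3], E=∅, C=[-2 :: SEL :: PRIM2(sub)], D=∅>
[4] <S=[-2 :: -3], E=∅, C=[SEL :: PRIM2(sub)], D=∅>
[5] <S=[-3], E=∅, C=[((let v = 3 in -3) + ((λz. -4) 3)) :: PRIM2(sub)], D=∅>
[6] <S=[-3], E=∅, C=[(let v = 3 in -3) :: ((λz. -4) 3) :: PRIM2(add) :: PRIM2(sub)], D=∅>
[7] <S=[-3], E=∅, C=[3 :: (λv. -3) :: AP :: ((λz. -4) 3) :: PRIM2(add) :: PRIM2(sub)], D=∅>
[8] <S=[3 :: -3], E=∅, C=[(λv. -3) :: AP :: ((λz. -4) 3) :: PRIM2(add) :: PRIM2(sub)], D=∅>
[9] <S=[clo(λv. -3, ∅) :: 3 :: -3], E=∅, C=[AP :: ((λz. -4) 3) :: PRIM2(add) :: PRIM2(sub)], D=∅>
[10] <S=∅, E={v↦3}, C=[-3], D=[([-3], ∅, [((λz. -4) 3) :: PRIM2(add) :: PRIM2(sub)])]>
[11] <S=[-3], E={v↦3}, C=∅, D=[([-3], ∅, [((λz. -4) 3) :: PRIM2(add) :: PRIM2(sub)])]>
[12] <S=[-3 :: -3], E=∅, C=[((λz. -4) 3) :: PRIM2(add) :: PRIM2(sub)], D=∅>
[13] <S=[-3 :: -3], E=∅, C=[3 :: (λz. -4) :: AP :: PRIM2(add) :: PRIM2(sub)], D=∅>
[14] <S=[3 :: -3 :: -3], E=∅, C=[(λz. -4) :: AP :: PRIM2(add) :: PRIM2(sub)], D=∅>
[15] <S=[clo(λz. -4, ∅) :: 3 :: -3 :: -3], E=∅, C=[AP :: PRIM2(add) :: PRIM2(sub)], D=∅>
[16] <S=∅, E={z↦3}, C=[-4], D=[([-3 :: -3], ∅, [PRIM2(add) :: PRIM2(sub)])]>
[17] <S=[-4], E={z↦3}, C=∅, D=[([-3 :: -3], ∅, [PRIM2(add) :: PRIM2(sub)])]>
[18] <S=[-4 :: -3 :: -3], E=∅, C=[PRIM2(add) :: PRIM2(sub)], D=∅>
[19] <S=[-7 :: -3], E=∅, C=[PRIM2(sub)], D=∅>
[20] <S=[4], E=∅, C=∅, D=∅>
→ final value 4

Answer: 4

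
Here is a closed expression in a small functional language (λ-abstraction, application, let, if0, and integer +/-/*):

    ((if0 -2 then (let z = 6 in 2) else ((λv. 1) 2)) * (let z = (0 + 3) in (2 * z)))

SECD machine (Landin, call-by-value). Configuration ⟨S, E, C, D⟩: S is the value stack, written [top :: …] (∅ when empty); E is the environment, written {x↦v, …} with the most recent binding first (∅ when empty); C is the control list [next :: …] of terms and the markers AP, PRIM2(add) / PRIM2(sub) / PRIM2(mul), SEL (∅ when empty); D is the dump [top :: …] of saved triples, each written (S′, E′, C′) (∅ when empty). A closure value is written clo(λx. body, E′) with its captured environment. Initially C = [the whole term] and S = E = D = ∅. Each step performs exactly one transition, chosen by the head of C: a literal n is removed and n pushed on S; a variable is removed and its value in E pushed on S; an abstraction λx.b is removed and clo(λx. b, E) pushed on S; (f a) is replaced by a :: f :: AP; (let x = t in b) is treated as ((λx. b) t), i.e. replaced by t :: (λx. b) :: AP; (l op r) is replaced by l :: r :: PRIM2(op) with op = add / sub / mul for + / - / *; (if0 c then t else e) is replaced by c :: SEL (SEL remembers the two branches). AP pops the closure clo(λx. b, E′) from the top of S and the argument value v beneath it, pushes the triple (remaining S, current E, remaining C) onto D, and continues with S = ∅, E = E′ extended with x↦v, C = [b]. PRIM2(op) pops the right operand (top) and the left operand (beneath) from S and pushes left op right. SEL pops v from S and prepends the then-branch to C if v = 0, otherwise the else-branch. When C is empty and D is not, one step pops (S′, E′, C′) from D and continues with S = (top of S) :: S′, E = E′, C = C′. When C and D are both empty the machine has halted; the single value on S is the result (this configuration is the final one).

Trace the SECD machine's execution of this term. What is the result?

Answer: 6

Machine steps:
[0] <S=∅, E=∅, C=[((if0 -2 then (let z = 6 in 2) else ((λv. 1) 2)) * (let z = (0 + 3) in (2 * z)))], D=∅>
[1] <S=∅, E=∅, C=[(if0 -2 then (let z = 6 in 2) else ((λv. 1) 2)) :: (let z = (0 + 3) in (2 * z)) :: PRIM2(mul)], D=∅>
[2] <S=∅, E=∅, C=[-2 :: SEL :: (let z = (0 + 3) in (2 * z)) :: PRIM2(mul)], D=∅>
[3] <S=[-2], E=∅, C=[SEL :: (let z = (0 + 3) in (2 * z)) :: PRIM2(mul)], D=∅>
[4] <S=∅, E=∅, C=[((λv. 1) 2) :: (let z = (0 + 3) in (2 * z)) :: PRIM2(mul)], D=∅>
[5] <S=∅, E=∅, C=[2 :: (λv. 1) :: AP :: (let z = (0 + 3) in (2 * z)) :: PRIM2(mul)], D=∅>
[6] <S=[2], E=∅, C=[(λv. 1) :: AP :: (let z = (0 + 3) in (2 * z)) :: PRIM2(mul)], D=∅>
[7] <S=[clo(λv. 1, ∅) :: 2], E=∅, C=[AP :: (let z = (0 + 3) in (2 * z)) :: PRIM2(mul)], D=∅>
[8] <S=∅, E={v↦2}, C=[1], D=[(∅, ∅, [(let z = (0 + 3) in (2 * z)) :: PRIM2(mul)])]>
[9] <S=[1], E={v↦2}, C=∅, D=[(∅, ∅, [(let z = (0 + 3) in (2 * z)) :: PRIM2(mul)])]>
[10] <S=[1], E=∅, C=[(let z = (0 + 3) in (2 * z)) :: PRIM2(mul)], D=∅>
[11] <S=[1], E=∅, C=[(0 + 3) :: (λz. (2 * z)) :: AP :: PRIM2(mul)], D=∅>
[12] <S=[1], E=∅, C=[0 :: 3 :: PRIM2(add) :: (λz. (2 * z)) :: AP :: PRIM2(mul)], D=∅>
[13] <S=[0 :: 1], E=∅, C=[3 :: PRIM2(add) :: (λz. (2 * z)) :: AP :: PRIM2(mul)], D=∅>
[14] <S=[3 :: 0 :: 1], E=∅, C=[PRIM2(add) :: (λz. (2 * z)) :: AP :: PRIM2(mul)], D=∅>
[15] <S=[3 :: 1], E=∅, C=[(λz. (2 * z)) :: AP :: PRIM2(mul)], D=∅>
[16] <S=[clo(λz. (2 * z), ∅) :: 3 :: 1], E=∅, C=[AP :: PRIM2(mul)], D=∅>
[17] <S=∅, E={z↦3}, C=[(2 * z)], D=[([1], ∅, [PRIM2(mul)])]>
[18] <S=∅, E={z↦3}, C=[2 :: z :: PRIM2(mul)], D=[([1], ∅, [PRIM2(mul)])]>
[19] <S=[2], E={z↦3}, C=[z :: PRIM2(mul)], D=[([1], ∅, [PRIM2(mul)])]>
[20] <S=[3 :: 2], E={z↦3}, C=[PRIM2(mul)], D=[([1], ∅, [PRIM2(mul)])]>
[21] <S=[6], E={z↦3}, C=∅, D=[([1], ∅, [PRIM2(mul)])]>
[22] <S=[6 :: 1], E=∅, C=[PRIM2(mul)], D=∅>
[23] <S=[6], E=∅, C=∅, D=∅>
→ final value 6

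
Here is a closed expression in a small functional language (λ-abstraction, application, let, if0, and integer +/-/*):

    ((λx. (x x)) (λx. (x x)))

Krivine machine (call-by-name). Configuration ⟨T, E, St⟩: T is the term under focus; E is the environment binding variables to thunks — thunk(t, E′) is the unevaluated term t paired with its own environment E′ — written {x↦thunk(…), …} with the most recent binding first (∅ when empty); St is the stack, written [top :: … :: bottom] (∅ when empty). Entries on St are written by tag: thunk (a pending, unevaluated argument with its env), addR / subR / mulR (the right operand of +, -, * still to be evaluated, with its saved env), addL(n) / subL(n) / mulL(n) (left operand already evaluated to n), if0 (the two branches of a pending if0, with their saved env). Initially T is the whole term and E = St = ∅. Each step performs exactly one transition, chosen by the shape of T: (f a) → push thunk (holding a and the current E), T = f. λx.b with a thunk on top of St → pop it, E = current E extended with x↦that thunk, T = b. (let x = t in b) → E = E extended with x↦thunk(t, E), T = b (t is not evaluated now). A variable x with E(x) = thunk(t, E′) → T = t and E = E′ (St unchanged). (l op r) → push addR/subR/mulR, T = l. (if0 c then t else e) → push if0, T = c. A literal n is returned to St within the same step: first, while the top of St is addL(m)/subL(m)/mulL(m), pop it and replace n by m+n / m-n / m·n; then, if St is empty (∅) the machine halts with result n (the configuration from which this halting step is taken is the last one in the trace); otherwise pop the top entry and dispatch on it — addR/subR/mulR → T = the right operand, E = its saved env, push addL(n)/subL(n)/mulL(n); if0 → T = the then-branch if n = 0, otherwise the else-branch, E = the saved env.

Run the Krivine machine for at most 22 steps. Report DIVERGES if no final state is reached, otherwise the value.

Answer: DIVERGES (no final state within 22 steps)

Derivation:
0. [T=((λx. (x x)) (λx. (x x))) | E=∅ | St=∅]
1. [T=(λx. (x x)) | E=∅ | St=[thunk]]
2. [T=(x x) | E={x↦thunk((λx. (x x)), ∅)} | St=∅]
3. [T=x | E={x↦thunk((λx. (x x)), ∅)} | St=[thunk]]
4. [T=(λx. (x x)) | E=∅ | St=[thunk]]
5. [T=(x x) | E={x↦thunk(x, {x↦thunk((λx. (x x)), ∅)})} | St=∅]
6. [T=x | E={x↦thunk(x, {x↦thunk((λx. (x x)), ∅)})} | St=[thunk]]
7. [T=x | E={x↦thunk((λx. (x x)), ∅)} | St=[thunk]]
8. [T=(λx. (x x)) | E=∅ | St=[thunk]]
9. [T=(x x) | E={x↦thunk(x, {x↦thunk(x, {x↦thunk((λx. (x x)), ∅)})})} | St=∅]
10. [T=x | E={x↦thunk(x, {x↦thunk(x, {x↦thunk((λx. (x x)), ∅)})})} | St=[thunk]]
11. [T=x | E={x↦thunk(x, {x↦thunk((λx. (x x)), ∅)})} | St=[thunk]]
12. [T=x | E={x↦thunk((λx. (x x)), ∅)} | St=[thunk]]
13. [T=(λx. (x x)) | E=∅ | St=[thunk]]
14. [T=(x x) | E={x↦thunk(x, {x↦thunk(x, {x↦thunk(x, {x↦thunk((λx. (x x)), ∅)})})})} | St=∅]
15. [T=x | E={x↦thunk(x, {x↦thunk(x, {x↦thunk(x, {x↦thunk((λx. (x x)), ∅)})})})} | St=[thunk]]
16. [T=x | E={x↦thunk(x, {x↦thunk(x, {x↦thunk((λx. (x x)), ∅)})})} | St=[thunk]]
17. [T=x | E={x↦thunk(x, {x↦thunk((λx. (x x)), ∅)})} | St=[thunk]]
18. [T=x | E={x↦thunk((λx. (x x)), ∅)} | St=[thunk]]
19. [T=(λx. (x x)) | E=∅ | St=[thunk]]
20. [T=(x x) | E={x↦thunk(x, {x↦thunk(x, {x↦thunk(x, {x↦thunk(x, {x↦thunk((λx. (x x)), ∅)})})})})} | St=∅]
21. [T=x | E={x↦thunk(x, {x↦thunk(x, {x↦thunk(x, {x↦thunk(x, {x↦thunk((λx. (x x)), ∅)})})})})} | St=[thunk]]
22. [T=x | E={x↦thunk(x, {x↦thunk(x, {x↦thunk(x, {x↦thunk((λx. (x x)), ∅)})})})} | St=[thunk]]
→ 22 transitions taken and the configuration is still not final: no result within 22 steps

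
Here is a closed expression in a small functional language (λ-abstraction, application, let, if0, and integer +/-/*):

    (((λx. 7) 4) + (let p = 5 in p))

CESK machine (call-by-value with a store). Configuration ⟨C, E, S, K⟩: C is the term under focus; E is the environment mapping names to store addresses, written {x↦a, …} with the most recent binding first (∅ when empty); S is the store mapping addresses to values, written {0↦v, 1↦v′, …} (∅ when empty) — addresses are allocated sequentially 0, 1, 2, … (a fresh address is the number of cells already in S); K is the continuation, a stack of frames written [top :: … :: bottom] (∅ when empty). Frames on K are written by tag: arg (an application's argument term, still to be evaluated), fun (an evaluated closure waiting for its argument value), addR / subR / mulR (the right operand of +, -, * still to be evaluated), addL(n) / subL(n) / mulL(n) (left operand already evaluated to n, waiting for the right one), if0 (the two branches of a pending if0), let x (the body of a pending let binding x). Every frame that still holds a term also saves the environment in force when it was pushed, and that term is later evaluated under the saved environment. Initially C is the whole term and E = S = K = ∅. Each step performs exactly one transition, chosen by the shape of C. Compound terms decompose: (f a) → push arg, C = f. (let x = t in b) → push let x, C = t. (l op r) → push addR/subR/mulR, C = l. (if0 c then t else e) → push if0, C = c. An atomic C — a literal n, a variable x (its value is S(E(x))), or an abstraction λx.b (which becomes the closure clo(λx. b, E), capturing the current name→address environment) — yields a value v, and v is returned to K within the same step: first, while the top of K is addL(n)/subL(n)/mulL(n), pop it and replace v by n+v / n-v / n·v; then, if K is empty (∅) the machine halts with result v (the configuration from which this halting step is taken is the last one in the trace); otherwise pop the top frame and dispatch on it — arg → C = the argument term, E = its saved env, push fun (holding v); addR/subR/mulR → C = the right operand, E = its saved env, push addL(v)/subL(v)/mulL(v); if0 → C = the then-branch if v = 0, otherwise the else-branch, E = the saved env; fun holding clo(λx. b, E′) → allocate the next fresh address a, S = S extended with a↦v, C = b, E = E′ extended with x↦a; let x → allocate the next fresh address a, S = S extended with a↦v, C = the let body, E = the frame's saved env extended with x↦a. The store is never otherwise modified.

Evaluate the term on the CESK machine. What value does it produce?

0. ⟨C=(((λx. 7) 4) + (let p = 5 in p)); E=∅; S=∅; K=∅⟩
1. ⟨C=((λx. 7) 4); E=∅; S=∅; K=[addR]⟩
2. ⟨C=(λx. 7); E=∅; S=∅; K=[arg :: addR]⟩
3. ⟨C=4; E=∅; S=∅; K=[fun :: addR]⟩
4. ⟨C=7; E={x↦0}; S={0↦4}; K=[addR]⟩
5. ⟨C=(let p = 5 in p); E=∅; S={0↦4}; K=[addL(7)]⟩
6. ⟨C=5; E=∅; S={0↦4}; K=[let p :: addL(7)]⟩
7. ⟨C=p; E={p↦1}; S={0↦4, 1↦5}; K=[addL(7)]⟩
→ final value 12

Answer: 12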